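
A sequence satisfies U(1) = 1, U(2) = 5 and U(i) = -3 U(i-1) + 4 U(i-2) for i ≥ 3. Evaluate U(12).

U(3) = -3·5 + 4·1 = -11
U(4) = -3·(-11) + 4·5 = 53
U(5) = -3·53 + 4·(-11) = -203
U(6) = -3·(-203) + 4·53 = 821
U(7) = -3·821 + 4·(-203) = -3275
U(8) = -3·(-3275) + 4·821 = 13109
U(9) = -3·13109 + 4·(-3275) = -52427
U(10) = -3·(-52427) + 4·13109 = 209717
U(11) = -3·209717 + 4·(-52427) = -838859
U(12) = -3·(-838859) + 4·209717 = 3355445

3355445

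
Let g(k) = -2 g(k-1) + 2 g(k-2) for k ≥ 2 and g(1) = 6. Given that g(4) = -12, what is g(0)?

Let g(0) = y.
g(2) = -12 + 2y
g(3) = 36 - 4y
g(4) = -96 + 12y
So -96 + 12y = -12, giving y = 7.

7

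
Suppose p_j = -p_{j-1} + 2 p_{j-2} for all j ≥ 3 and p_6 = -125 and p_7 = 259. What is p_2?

Rearranging, p_{j-2} = (p_j + p_{j-1}) / 2.
p_5 = (259 + (-125)) / 2 = 134/2 = 67
p_4 = (-125 + 67) / 2 = -58/2 = -29
p_3 = (67 + (-29)) / 2 = 38/2 = 19
p_2 = (-29 + 19) / 2 = -10/2 = -5

-5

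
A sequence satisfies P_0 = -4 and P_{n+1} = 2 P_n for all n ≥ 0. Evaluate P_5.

P_1 = 2(-4) = -8
P_2 = 2(-8) = -16
P_3 = 2(-16) = -32
P_4 = 2(-32) = -64
P_5 = 2(-64) = -128

-128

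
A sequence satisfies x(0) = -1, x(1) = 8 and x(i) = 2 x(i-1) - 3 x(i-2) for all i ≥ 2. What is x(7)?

x(2) = 2*8 - 3*(-1) = 19
x(3) = 2*19 - 3*8 = 14
x(4) = 2*14 - 3*19 = -29
x(5) = 2*(-29) - 3*14 = -100
x(6) = 2*(-100) - 3*(-29) = -113
x(7) = 2*(-113) - 3*(-100) = 74

74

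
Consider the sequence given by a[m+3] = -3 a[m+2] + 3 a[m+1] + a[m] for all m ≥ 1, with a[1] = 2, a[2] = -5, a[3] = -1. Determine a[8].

-1310

a[4] = -3*(-1) + 3*(-5) + 2 = -10
a[5] = -3*(-10) + 3*(-1) + (-5) = 22
a[6] = -3*22 + 3*(-10) + (-1) = -97
a[7] = -3*(-97) + 3*22 + (-10) = 347
a[8] = -3*347 + 3*(-97) + 22 = -1310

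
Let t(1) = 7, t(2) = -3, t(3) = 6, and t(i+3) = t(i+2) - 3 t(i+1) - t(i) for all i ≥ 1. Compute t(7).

-24

t(4) = 6 - 3*(-3) - 7 = 8
t(5) = 8 - 3*6 - (-3) = -7
t(6) = (-7) - 3*8 - 6 = -37
t(7) = (-37) - 3*(-7) - 8 = -24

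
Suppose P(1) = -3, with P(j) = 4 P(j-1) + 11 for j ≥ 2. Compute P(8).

10919

P(2) = 4(-3) + 11 = -1
P(3) = 4(-1) + 11 = 7
P(4) = 4(7) + 11 = 39
P(5) = 4(39) + 11 = 167
P(6) = 4(167) + 11 = 679
P(7) = 4(679) + 11 = 2727
P(8) = 4(2727) + 11 = 10919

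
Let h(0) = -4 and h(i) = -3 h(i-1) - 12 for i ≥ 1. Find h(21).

10460353200

The fixed point is -12/(1 + 3) = -3, so h(i) + 3 = -3(h(i-1) + 3).
Hence h(i) = -1·(-3)^i - 3.
h(21) = -1·(-3)^{21} - 3 = -1·-10460353203 - 3 = 10460353200.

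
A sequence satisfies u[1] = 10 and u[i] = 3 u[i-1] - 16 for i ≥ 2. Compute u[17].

86093450

The fixed point is -16/(1 - 3) = 8, so u[i] - 8 = 3(u[i-1] - 8).
Hence u[i] = 2·3^{i-1} + 8.
u[17] = 2·3^{16} + 8 = 2·43046721 + 8 = 86093450.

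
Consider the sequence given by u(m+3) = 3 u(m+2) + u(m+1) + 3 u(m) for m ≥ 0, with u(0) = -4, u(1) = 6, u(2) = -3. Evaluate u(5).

-114

u(3) = 3*(-3) + 6 + 3*(-4) = -15
u(4) = 3*(-15) + (-3) + 3*6 = -30
u(5) = 3*(-30) + (-15) + 3*(-3) = -114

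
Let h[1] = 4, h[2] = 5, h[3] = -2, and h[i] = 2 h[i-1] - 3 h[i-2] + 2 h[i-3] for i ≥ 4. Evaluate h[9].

-62

h[4] = 2(-2) - 3(5) + 2(4) = -11
h[5] = 2(-11) - 3(-2) + 2(5) = -6
h[6] = 2(-6) - 3(-11) + 2(-2) = 17
h[7] = 2(17) - 3(-6) + 2(-11) = 30
h[8] = 2(30) - 3(17) + 2(-6) = -3
h[9] = 2(-3) - 3(30) + 2(17) = -62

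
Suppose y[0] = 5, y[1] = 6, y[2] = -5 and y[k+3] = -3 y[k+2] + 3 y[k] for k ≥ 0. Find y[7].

y[3] = -3(-5) + 3(5) = 30
y[4] = -3(30) + 3(6) = -72
y[5] = -3(-72) + 3(-5) = 201
y[6] = -3(201) + 3(30) = -513
y[7] = -3(-513) + 3(-72) = 1323

1323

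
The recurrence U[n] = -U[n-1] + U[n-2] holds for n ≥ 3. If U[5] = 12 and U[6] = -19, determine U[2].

Rearranging, U[n-2] = U[n] + U[n-1].
U[4] = -19 + 12 = -7
U[3] = 12 + (-7) = 5
U[2] = -7 + 5 = -2

-2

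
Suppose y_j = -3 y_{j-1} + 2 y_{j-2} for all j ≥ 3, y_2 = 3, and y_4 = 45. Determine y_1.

-2

Let y_1 = v.
y_3 = -9 + 2v
y_4 = 33 - 6v
So 33 - 6v = 45, giving v = -2.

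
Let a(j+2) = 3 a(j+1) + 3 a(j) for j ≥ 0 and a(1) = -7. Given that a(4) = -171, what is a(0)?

4

Let a(0) = v.
a(2) = -21 + 3v
a(3) = -84 + 9v
a(4) = -315 + 36v
So -315 + 36v = -171, giving v = 4.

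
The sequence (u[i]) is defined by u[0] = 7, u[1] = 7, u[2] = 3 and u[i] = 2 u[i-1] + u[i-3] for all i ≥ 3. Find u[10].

3593

u[3] = 2·3 + 7 = 13
u[4] = 2·13 + 7 = 33
u[5] = 2·33 + 3 = 69
u[6] = 2·69 + 13 = 151
u[7] = 2·151 + 33 = 335
u[8] = 2·335 + 69 = 739
u[9] = 2·739 + 151 = 1629
u[10] = 2·1629 + 335 = 3593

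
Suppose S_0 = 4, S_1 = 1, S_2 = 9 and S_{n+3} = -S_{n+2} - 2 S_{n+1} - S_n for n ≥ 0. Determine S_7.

S_3 = -9 - 2·1 - 4 = -15
S_4 = -(-15) - 2·9 - 1 = -4
S_5 = -(-4) - 2·(-15) - 9 = 25
S_6 = -25 - 2·(-4) - (-15) = -2
S_7 = -(-2) - 2·25 - (-4) = -44

-44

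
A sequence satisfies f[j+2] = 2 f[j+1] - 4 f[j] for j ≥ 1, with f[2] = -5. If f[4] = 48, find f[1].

Let f[1] = y.
f[3] = -10 - 4y
f[4] = -8y
So -8y = 48, giving y = -6.

-6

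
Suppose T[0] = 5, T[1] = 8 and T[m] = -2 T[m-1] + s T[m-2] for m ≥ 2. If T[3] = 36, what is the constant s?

T[2] = -16 + 5s
T[3] = 32 - 2s
So 32 - 2s = 36, giving s = -2.

-2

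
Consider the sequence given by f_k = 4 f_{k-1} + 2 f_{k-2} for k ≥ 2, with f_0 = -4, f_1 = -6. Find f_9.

-1088096

f_2 = 4(-6) + 2(-4) = -32
f_3 = 4(-32) + 2(-6) = -140
f_4 = 4(-140) + 2(-32) = -624
f_5 = 4(-624) + 2(-140) = -2776
f_6 = 4(-2776) + 2(-624) = -12352
f_7 = 4(-12352) + 2(-2776) = -54960
f_8 = 4(-54960) + 2(-12352) = -244544
f_9 = 4(-244544) + 2(-54960) = -1088096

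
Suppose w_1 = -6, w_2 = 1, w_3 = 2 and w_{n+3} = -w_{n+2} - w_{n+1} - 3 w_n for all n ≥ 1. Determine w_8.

85

w_4 = -2 - 1 - 3·(-6) = 15
w_5 = -15 - 2 - 3·1 = -20
w_6 = -(-20) - 15 - 3·2 = -1
w_7 = -(-1) - (-20) - 3·15 = -24
w_8 = -(-24) - (-1) - 3·(-20) = 85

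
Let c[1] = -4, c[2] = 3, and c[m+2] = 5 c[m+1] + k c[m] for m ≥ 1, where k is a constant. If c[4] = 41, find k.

c[3] = 15 - 4k
c[4] = 75 - 17k
So 75 - 17k = 41, giving k = 2.

2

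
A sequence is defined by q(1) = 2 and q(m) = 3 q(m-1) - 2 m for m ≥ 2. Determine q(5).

q(2) = 3(2) - 4 = 2
q(3) = 3(2) - 6 = 0
q(4) = 3(0) - 8 = -8
q(5) = 3(-8) - 10 = -34

-34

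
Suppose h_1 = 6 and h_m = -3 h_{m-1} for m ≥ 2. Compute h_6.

-1458

h_2 = -3·6 = -18
h_3 = -3·(-18) = 54
h_4 = -3·54 = -162
h_5 = -3·(-162) = 486
h_6 = -3·486 = -1458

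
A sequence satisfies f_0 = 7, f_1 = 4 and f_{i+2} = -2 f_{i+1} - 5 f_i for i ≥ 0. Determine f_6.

577

f_2 = -2(4) - 5(7) = -43
f_3 = -2(-43) - 5(4) = 66
f_4 = -2(66) - 5(-43) = 83
f_5 = -2(83) - 5(66) = -496
f_6 = -2(-496) - 5(83) = 577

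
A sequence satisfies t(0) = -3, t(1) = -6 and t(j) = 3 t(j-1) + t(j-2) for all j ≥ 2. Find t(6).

-2487

t(2) = 3*(-6) + (-3) = -21
t(3) = 3*(-21) + (-6) = -69
t(4) = 3*(-69) + (-21) = -228
t(5) = 3*(-228) + (-69) = -753
t(6) = 3*(-753) + (-228) = -2487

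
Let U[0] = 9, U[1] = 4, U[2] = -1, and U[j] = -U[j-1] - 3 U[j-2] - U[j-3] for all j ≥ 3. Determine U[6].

-79

U[3] = -(-1) - 3(4) - 9 = -20
U[4] = -(-20) - 3(-1) - 4 = 19
U[5] = -19 - 3(-20) - (-1) = 42
U[6] = -42 - 3(19) - (-20) = -79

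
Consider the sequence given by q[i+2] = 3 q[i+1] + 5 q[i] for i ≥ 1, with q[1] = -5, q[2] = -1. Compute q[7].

-7033

q[3] = 3*(-1) + 5*(-5) = -28
q[4] = 3*(-28) + 5*(-1) = -89
q[5] = 3*(-89) + 5*(-28) = -407
q[6] = 3*(-407) + 5*(-89) = -1666
q[7] = 3*(-1666) + 5*(-407) = -7033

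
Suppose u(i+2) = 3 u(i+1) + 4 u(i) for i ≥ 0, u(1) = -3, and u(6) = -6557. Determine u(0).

-5

Let u(0) = w.
u(2) = -9 + 4w
u(3) = -39 + 12w
u(4) = -153 + 52w
u(5) = -615 + 204w
u(6) = -2457 + 820w
So -2457 + 820w = -6557, giving w = -5.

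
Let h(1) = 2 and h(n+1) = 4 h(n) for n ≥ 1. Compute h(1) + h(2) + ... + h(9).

h(2) = 4*2 = 8
h(3) = 4*8 = 32
h(4) = 4*32 = 128
h(5) = 4*128 = 512
h(6) = 4*512 = 2048
h(7) = 4*2048 = 8192
h(8) = 4*8192 = 32768
h(9) = 4*32768 = 131072
Sum = 2 + 8 + 32 + 128 + 512 + 2048 + 8192 + 32768 + 131072 = 174762

174762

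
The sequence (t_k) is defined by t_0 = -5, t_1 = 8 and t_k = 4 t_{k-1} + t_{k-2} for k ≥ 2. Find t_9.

669752

t_2 = 4*8 + (-5) = 27
t_3 = 4*27 + 8 = 116
t_4 = 4*116 + 27 = 491
t_5 = 4*491 + 116 = 2080
t_6 = 4*2080 + 491 = 8811
t_7 = 4*8811 + 2080 = 37324
t_8 = 4*37324 + 8811 = 158107
t_9 = 4*158107 + 37324 = 669752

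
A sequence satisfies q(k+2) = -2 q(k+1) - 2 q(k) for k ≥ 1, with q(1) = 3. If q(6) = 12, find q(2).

-3

Let q(2) = x.
q(3) = -6 - 2x
q(4) = 12 + 2x
q(5) = -12
q(6) = -4x
So -4x = 12, giving x = -3.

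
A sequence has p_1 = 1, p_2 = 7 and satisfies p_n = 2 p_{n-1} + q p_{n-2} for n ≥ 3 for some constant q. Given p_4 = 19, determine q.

-1

p_3 = 14 + q
p_4 = 28 + 9q
So 28 + 9q = 19, giving q = -1.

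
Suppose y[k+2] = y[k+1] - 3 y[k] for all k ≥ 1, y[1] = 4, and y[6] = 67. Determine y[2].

7

Let y[2] = z.
y[3] = -12 + z
y[4] = -12 - 2z
y[5] = 24 - 5z
y[6] = 60 + z
So 60 + z = 67, giving z = 7.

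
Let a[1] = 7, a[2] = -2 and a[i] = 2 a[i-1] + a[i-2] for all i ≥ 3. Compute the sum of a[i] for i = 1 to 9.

631

a[3] = 2(-2) + 7 = 3
a[4] = 2(3) + (-2) = 4
a[5] = 2(4) + 3 = 11
a[6] = 2(11) + 4 = 26
a[7] = 2(26) + 11 = 63
a[8] = 2(63) + 26 = 152
a[9] = 2(152) + 63 = 367
Sum = 7 + (-2) + 3 + 4 + 11 + 26 + 63 + 152 + 367 = 631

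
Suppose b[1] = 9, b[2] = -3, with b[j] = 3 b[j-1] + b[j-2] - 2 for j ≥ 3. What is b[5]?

b[3] = 3·(-3) + 9 - 2 = -2
b[4] = 3·(-2) + (-3) - 2 = -11
b[5] = 3·(-11) + (-2) - 2 = -37

-37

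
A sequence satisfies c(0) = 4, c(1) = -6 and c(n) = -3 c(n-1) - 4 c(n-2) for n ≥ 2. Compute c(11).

786

c(2) = -3(-6) - 4(4) = 2
c(3) = -3(2) - 4(-6) = 18
c(4) = -3(18) - 4(2) = -62
c(5) = -3(-62) - 4(18) = 114
c(6) = -3(114) - 4(-62) = -94
c(7) = -3(-94) - 4(114) = -174
c(8) = -3(-174) - 4(-94) = 898
c(9) = -3(898) - 4(-174) = -1998
c(10) = -3(-1998) - 4(898) = 2402
c(11) = -3(2402) - 4(-1998) = 786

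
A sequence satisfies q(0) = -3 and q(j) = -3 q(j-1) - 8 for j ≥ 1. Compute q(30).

-205891132094651

The fixed point is -8/(1 + 3) = -2, so q(j) + 2 = -3(q(j-1) + 2).
Hence q(j) = -1·(-3)^j - 2.
q(30) = -1·(-3)^{30} - 2 = -1·205891132094649 - 2 = -205891132094651.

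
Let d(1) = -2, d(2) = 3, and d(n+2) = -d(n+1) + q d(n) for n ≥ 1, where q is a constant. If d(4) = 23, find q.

d(3) = -3 - 2q
d(4) = 3 + 5q
So 3 + 5q = 23, giving q = 4.

4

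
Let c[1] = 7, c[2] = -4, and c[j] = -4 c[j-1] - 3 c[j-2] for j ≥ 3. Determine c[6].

c[3] = -4*(-4) - 3*7 = -5
c[4] = -4*(-5) - 3*(-4) = 32
c[5] = -4*32 - 3*(-5) = -113
c[6] = -4*(-113) - 3*32 = 356

356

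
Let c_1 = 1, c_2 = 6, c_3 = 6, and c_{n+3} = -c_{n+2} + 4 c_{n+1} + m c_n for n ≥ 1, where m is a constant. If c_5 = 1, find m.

-1

c_4 = 18 + m
c_5 = 6 + 5m
So 6 + 5m = 1, giving m = -1.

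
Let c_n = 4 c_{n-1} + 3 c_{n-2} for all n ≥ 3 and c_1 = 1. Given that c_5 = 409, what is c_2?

4

Let c_2 = y.
c_3 = 3 + 4y
c_4 = 12 + 19y
c_5 = 57 + 88y
So 57 + 88y = 409, giving y = 4.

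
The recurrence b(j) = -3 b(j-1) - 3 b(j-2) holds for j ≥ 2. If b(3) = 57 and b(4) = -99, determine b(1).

5

Rearranging, b(j-2) = (b(j) + 3 b(j-1)) / -3.
b(2) = (-99 + 3(57)) / -3 = 72/-3 = -24
b(1) = (57 + 3(-24)) / -3 = -15/-3 = 5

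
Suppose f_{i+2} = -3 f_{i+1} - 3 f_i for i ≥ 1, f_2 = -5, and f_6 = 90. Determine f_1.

Let f_1 = x.
f_3 = 15 - 3x
f_4 = -30 + 9x
f_5 = 45 - 18x
f_6 = -45 + 27x
So -45 + 27x = 90, giving x = 5.

5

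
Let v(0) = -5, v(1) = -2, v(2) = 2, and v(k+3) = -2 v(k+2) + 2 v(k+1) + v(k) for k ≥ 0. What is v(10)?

v(3) = -2·2 + 2·(-2) + (-5) = -13
v(4) = -2·(-13) + 2·2 + (-2) = 28
v(5) = -2·28 + 2·(-13) + 2 = -80
v(6) = -2·(-80) + 2·28 + (-13) = 203
v(7) = -2·203 + 2·(-80) + 28 = -538
v(8) = -2·(-538) + 2·203 + (-80) = 1402
v(9) = -2·1402 + 2·(-538) + 203 = -3677
v(10) = -2·(-3677) + 2·1402 + (-538) = 9620

9620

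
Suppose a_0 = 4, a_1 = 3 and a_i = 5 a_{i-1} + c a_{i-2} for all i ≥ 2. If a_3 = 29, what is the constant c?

-2

a_2 = 15 + 4c
a_3 = 75 + 23c
So 75 + 23c = 29, giving c = -2.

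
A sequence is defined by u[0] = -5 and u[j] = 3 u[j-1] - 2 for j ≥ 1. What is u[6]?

-4373

u[1] = 3*(-5) - 2 = -17
u[2] = 3*(-17) - 2 = -53
u[3] = 3*(-53) - 2 = -161
u[4] = 3*(-161) - 2 = -485
u[5] = 3*(-485) - 2 = -1457
u[6] = 3*(-1457) - 2 = -4373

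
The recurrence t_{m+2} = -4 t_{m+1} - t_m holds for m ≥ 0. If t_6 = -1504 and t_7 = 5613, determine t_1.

3

Rearranging, t_{m-2} = -(t_m + 4 t_{m-1}).
t_5 = -(5613 + 4(-1504)) = 403
t_4 = -(-1504 + 4(403)) = -108
t_3 = -(403 + 4(-108)) = 29
t_2 = -(-108 + 4(29)) = -8
t_1 = -(29 + 4(-8)) = 3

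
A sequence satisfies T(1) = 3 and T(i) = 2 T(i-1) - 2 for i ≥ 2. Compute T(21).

1048578

The fixed point is -2/(1 - 2) = 2, so T(i) - 2 = 2(T(i-1) - 2).
Hence T(i) = 1·2^{i-1} + 2.
T(21) = 1·2^{20} + 2 = 1·1048576 + 2 = 1048578.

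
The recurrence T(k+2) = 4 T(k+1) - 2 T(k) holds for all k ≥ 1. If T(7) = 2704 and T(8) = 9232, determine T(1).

Rearranging, T(k-2) = (T(k) - 4 T(k-1)) / -2.
T(6) = (9232 - 4*2704) / -2 = -1584/-2 = 792
T(5) = (2704 - 4*792) / -2 = -464/-2 = 232
T(4) = (792 - 4*232) / -2 = -136/-2 = 68
T(3) = (232 - 4*68) / -2 = -40/-2 = 20
T(2) = (68 - 4*20) / -2 = -12/-2 = 6
T(1) = (20 - 4*6) / -2 = -4/-2 = 2

2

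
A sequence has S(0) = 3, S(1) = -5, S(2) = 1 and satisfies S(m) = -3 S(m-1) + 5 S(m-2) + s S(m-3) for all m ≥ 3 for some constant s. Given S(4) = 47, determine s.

3

S(3) = -28 + 3s
S(4) = 89 - 14s
So 89 - 14s = 47, giving s = 3.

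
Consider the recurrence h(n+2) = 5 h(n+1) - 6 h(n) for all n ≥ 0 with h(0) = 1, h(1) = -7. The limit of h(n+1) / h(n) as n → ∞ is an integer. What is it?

The characteristic equation is r^2 - 5r + 6 = 0, which factors as (r - 3)(r - 2) = 0.
So the roots are 3 and 2. Since |3| > |2| and the coefficient of 3^n is non-zero, the ratio tends to 3.

3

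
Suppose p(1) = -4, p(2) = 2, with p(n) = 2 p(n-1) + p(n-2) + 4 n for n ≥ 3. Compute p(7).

p(3) = 2*2 + (-4) + 12 = 12
p(4) = 2*12 + 2 + 16 = 42
p(5) = 2*42 + 12 + 20 = 116
p(6) = 2*116 + 42 + 24 = 298
p(7) = 2*298 + 116 + 28 = 740

740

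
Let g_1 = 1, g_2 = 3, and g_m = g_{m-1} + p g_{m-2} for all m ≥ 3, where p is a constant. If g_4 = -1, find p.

-1

g_3 = 3 + p
g_4 = 3 + 4p
So 3 + 4p = -1, giving p = -1.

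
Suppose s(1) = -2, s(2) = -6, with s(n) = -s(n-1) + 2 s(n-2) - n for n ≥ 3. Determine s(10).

-554

s(3) = -(-6) + 2·(-2) - 3 = -1
s(4) = -(-1) + 2·(-6) - 4 = -15
s(5) = -(-15) + 2·(-1) - 5 = 8
s(6) = -8 + 2·(-15) - 6 = -44
s(7) = -(-44) + 2·8 - 7 = 53
s(8) = -53 + 2·(-44) - 8 = -149
s(9) = -(-149) + 2·53 - 9 = 246
s(10) = -246 + 2·(-149) - 10 = -554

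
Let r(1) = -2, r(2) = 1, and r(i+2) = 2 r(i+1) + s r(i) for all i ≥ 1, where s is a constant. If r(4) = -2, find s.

2

r(3) = 2 - 2s
r(4) = 4 - 3s
So 4 - 3s = -2, giving s = 2.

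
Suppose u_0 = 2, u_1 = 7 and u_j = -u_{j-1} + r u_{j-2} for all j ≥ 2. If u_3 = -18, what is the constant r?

u_2 = -7 + 2r
u_3 = 7 + 5r
So 7 + 5r = -18, giving r = -5.

-5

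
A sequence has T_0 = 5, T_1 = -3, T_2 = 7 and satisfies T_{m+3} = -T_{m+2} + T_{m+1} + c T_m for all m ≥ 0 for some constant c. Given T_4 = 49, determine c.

-4

T_3 = -10 + 5c
T_4 = 17 - 8c
So 17 - 8c = 49, giving c = -4.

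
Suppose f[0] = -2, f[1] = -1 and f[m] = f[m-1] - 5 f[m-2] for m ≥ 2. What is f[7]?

559

f[2] = (-1) - 5·(-2) = 9
f[3] = 9 - 5·(-1) = 14
f[4] = 14 - 5·9 = -31
f[5] = (-31) - 5·14 = -101
f[6] = (-101) - 5·(-31) = 54
f[7] = 54 - 5·(-101) = 559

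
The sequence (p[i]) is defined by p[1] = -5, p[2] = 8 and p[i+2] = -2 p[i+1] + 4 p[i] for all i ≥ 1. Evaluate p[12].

p[3] = -2·8 + 4·(-5) = -36
p[4] = -2·(-36) + 4·8 = 104
p[5] = -2·104 + 4·(-36) = -352
p[6] = -2·(-352) + 4·104 = 1120
p[7] = -2·1120 + 4·(-352) = -3648
p[8] = -2·(-3648) + 4·1120 = 11776
p[9] = -2·11776 + 4·(-3648) = -38144
p[10] = -2·(-38144) + 4·11776 = 123392
p[11] = -2·123392 + 4·(-38144) = -399360
p[12] = -2·(-399360) + 4·123392 = 1292288

1292288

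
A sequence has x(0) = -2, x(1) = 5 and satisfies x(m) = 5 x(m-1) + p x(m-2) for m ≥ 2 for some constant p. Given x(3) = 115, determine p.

x(2) = 25 - 2p
x(3) = 125 - 5p
So 125 - 5p = 115, giving p = 2.

2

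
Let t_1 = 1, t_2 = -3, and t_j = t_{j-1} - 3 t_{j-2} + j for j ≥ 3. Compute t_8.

-57

t_3 = (-3) - 3*1 + 3 = -3
t_4 = (-3) - 3*(-3) + 4 = 10
t_5 = 10 - 3*(-3) + 5 = 24
t_6 = 24 - 3*10 + 6 = 0
t_7 = 0 - 3*24 + 7 = -65
t_8 = (-65) - 3*0 + 8 = -57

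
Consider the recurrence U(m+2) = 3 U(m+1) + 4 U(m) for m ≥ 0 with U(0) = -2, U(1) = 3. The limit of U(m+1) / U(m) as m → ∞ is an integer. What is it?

The characteristic equation is r^2 - 3r - 4 = 0, which factors as (r - 4)(r + 1) = 0.
So the roots are 4 and -1. Since |4| > |-1| and the coefficient of 4^m is non-zero, the ratio tends to 4.

4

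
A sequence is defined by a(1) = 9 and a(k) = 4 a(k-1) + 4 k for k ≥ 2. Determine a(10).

3174840

a(2) = 4·9 + 8 = 44
a(3) = 4·44 + 12 = 188
a(4) = 4·188 + 16 = 768
a(5) = 4·768 + 20 = 3092
a(6) = 4·3092 + 24 = 12392
a(7) = 4·12392 + 28 = 49596
a(8) = 4·49596 + 32 = 198416
a(9) = 4·198416 + 36 = 793700
a(10) = 4·793700 + 40 = 3174840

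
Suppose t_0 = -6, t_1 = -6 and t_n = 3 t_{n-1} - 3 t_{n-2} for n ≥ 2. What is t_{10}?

-1458

t_2 = 3·(-6) - 3·(-6) = 0
t_3 = 3·0 - 3·(-6) = 18
t_4 = 3·18 - 3·0 = 54
t_5 = 3·54 - 3·18 = 108
t_6 = 3·108 - 3·54 = 162
t_7 = 3·162 - 3·108 = 162
t_8 = 3·162 - 3·162 = 0
t_9 = 3·0 - 3·162 = -486
t_{10} = 3·(-486) - 3·0 = -1458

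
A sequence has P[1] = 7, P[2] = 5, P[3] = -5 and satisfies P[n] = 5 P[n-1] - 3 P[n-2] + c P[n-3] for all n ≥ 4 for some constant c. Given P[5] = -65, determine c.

P[4] = -40 + 7c
P[5] = -185 + 40c
So -185 + 40c = -65, giving c = 3.

3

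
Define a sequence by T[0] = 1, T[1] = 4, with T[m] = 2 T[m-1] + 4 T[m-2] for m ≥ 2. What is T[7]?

4352

T[2] = 2(4) + 4(1) = 12
T[3] = 2(12) + 4(4) = 40
T[4] = 2(40) + 4(12) = 128
T[5] = 2(128) + 4(40) = 416
T[6] = 2(416) + 4(128) = 1344
T[7] = 2(1344) + 4(416) = 4352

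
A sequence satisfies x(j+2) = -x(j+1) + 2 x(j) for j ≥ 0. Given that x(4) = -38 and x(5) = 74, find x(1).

Rearranging, x(j-2) = (x(j) + x(j-1)) / 2.
x(3) = (74 + (-38)) / 2 = 36/2 = 18
x(2) = (-38 + 18) / 2 = -20/2 = -10
x(1) = (18 + (-10)) / 2 = 8/2 = 4

4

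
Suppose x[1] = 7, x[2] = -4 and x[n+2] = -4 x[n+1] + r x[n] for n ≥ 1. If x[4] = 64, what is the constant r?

-4

x[3] = 16 + 7r
x[4] = -64 - 32r
So -64 - 32r = 64, giving r = -4.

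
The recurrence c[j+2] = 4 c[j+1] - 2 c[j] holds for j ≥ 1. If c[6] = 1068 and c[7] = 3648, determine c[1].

Rearranging, c[j-2] = (c[j] - 4 c[j-1]) / -2.
c[5] = (3648 - 4(1068)) / -2 = -624/-2 = 312
c[4] = (1068 - 4(312)) / -2 = -180/-2 = 90
c[3] = (312 - 4(90)) / -2 = -48/-2 = 24
c[2] = (90 - 4(24)) / -2 = -6/-2 = 3
c[1] = (24 - 4(3)) / -2 = 12/-2 = -6

-6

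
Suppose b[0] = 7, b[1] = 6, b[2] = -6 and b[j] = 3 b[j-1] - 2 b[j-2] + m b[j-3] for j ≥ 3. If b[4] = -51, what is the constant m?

b[3] = -30 + 7m
b[4] = -78 + 27m
So -78 + 27m = -51, giving m = 1.

1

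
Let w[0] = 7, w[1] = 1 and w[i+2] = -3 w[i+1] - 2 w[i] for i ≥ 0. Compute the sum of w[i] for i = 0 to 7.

w[2] = -3(1) - 2(7) = -17
w[3] = -3(-17) - 2(1) = 49
w[4] = -3(49) - 2(-17) = -113
w[5] = -3(-113) - 2(49) = 241
w[6] = -3(241) - 2(-113) = -497
w[7] = -3(-497) - 2(241) = 1009
Sum = 7 + 1 + (-17) + 49 + (-113) + 241 + (-497) + 1009 = 680

680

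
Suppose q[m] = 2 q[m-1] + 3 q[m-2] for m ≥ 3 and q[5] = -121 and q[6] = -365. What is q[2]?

Rearranging, q[m-2] = (q[m] - 2 q[m-1]) / 3.
q[4] = (-365 - 2*(-121)) / 3 = -123/3 = -41
q[3] = (-121 - 2*(-41)) / 3 = -39/3 = -13
q[2] = (-41 - 2*(-13)) / 3 = -15/3 = -5

-5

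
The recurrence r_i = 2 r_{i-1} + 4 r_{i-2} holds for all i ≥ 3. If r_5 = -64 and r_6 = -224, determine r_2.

Rearranging, r_{i-2} = (r_i - 2 r_{i-1}) / 4.
r_4 = (-224 - 2*(-64)) / 4 = -96/4 = -24
r_3 = (-64 - 2*(-24)) / 4 = -16/4 = -4
r_2 = (-24 - 2*(-4)) / 4 = -16/4 = -4

-4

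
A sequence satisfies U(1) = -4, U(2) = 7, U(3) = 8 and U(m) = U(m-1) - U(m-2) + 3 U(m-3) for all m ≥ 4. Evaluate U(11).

-52

U(4) = 8 - 7 + 3(-4) = -11
U(5) = (-11) - 8 + 3(7) = 2
U(6) = 2 - (-11) + 3(8) = 37
U(7) = 37 - 2 + 3(-11) = 2
U(8) = 2 - 37 + 3(2) = -29
U(9) = (-29) - 2 + 3(37) = 80
U(10) = 80 - (-29) + 3(2) = 115
U(11) = 115 - 80 + 3(-29) = -52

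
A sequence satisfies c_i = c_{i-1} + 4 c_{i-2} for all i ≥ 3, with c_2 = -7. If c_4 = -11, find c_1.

6

Let c_1 = w.
c_3 = -7 + 4w
c_4 = -35 + 4w
So -35 + 4w = -11, giving w = 6.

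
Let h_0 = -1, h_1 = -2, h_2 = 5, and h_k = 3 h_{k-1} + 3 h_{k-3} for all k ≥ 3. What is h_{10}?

h_3 = 3·5 + 3·(-1) = 12
h_4 = 3·12 + 3·(-2) = 30
h_5 = 3·30 + 3·5 = 105
h_6 = 3·105 + 3·12 = 351
h_7 = 3·351 + 3·30 = 1143
h_8 = 3·1143 + 3·105 = 3744
h_9 = 3·3744 + 3·351 = 12285
h_{10} = 3·12285 + 3·1143 = 40284

40284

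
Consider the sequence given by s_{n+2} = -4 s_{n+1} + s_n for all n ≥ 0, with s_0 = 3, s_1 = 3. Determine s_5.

699

s_2 = -4*3 + 3 = -9
s_3 = -4*(-9) + 3 = 39
s_4 = -4*39 + (-9) = -165
s_5 = -4*(-165) + 39 = 699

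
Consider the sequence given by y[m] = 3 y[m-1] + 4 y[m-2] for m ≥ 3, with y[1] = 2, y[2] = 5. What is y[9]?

y[3] = 3*5 + 4*2 = 23
y[4] = 3*23 + 4*5 = 89
y[5] = 3*89 + 4*23 = 359
y[6] = 3*359 + 4*89 = 1433
y[7] = 3*1433 + 4*359 = 5735
y[8] = 3*5735 + 4*1433 = 22937
y[9] = 3*22937 + 4*5735 = 91751

91751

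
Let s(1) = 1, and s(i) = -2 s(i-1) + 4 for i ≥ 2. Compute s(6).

12

s(2) = -2·1 + 4 = 2
s(3) = -2·2 + 4 = 0
s(4) = -2·0 + 4 = 4
s(5) = -2·4 + 4 = -4
s(6) = -2·(-4) + 4 = 12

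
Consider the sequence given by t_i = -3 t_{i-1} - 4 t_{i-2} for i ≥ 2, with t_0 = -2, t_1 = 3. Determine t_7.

t_2 = -3·3 - 4·(-2) = -1
t_3 = -3·(-1) - 4·3 = -9
t_4 = -3·(-9) - 4·(-1) = 31
t_5 = -3·31 - 4·(-9) = -57
t_6 = -3·(-57) - 4·31 = 47
t_7 = -3·47 - 4·(-57) = 87

87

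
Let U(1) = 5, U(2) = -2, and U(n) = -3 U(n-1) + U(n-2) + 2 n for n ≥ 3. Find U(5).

162

U(3) = -3(-2) + 5 + 6 = 17
U(4) = -3(17) + (-2) + 8 = -45
U(5) = -3(-45) + 17 + 10 = 162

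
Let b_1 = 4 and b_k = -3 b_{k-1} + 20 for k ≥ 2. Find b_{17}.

The fixed point is 20/(1 + 3) = 5, so b_k - 5 = -3(b_{k-1} - 5).
Hence b_k = -1·(-3)^{k-1} + 5.
b_{17} = -1·(-3)^{16} + 5 = -1·43046721 + 5 = -43046716.

-43046716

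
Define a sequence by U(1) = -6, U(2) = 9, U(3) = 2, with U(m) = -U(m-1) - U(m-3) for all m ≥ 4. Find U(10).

U(4) = -2 - (-6) = 4
U(5) = -4 - 9 = -13
U(6) = -(-13) - 2 = 11
U(7) = -11 - 4 = -15
U(8) = -(-15) - (-13) = 28
U(9) = -28 - 11 = -39
U(10) = -(-39) - (-15) = 54

54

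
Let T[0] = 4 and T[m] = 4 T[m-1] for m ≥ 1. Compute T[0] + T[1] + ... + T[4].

T[1] = 4*4 = 16
T[2] = 4*16 = 64
T[3] = 4*64 = 256
T[4] = 4*256 = 1024
Sum = 4 + 16 + 64 + 256 + 1024 = 1364

1364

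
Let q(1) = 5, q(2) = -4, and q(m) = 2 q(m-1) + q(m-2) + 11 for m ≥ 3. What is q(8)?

q(3) = 2·(-4) + 5 + 11 = 8
q(4) = 2·8 + (-4) + 11 = 23
q(5) = 2·23 + 8 + 11 = 65
q(6) = 2·65 + 23 + 11 = 164
q(7) = 2·164 + 65 + 11 = 404
q(8) = 2·404 + 164 + 11 = 983

983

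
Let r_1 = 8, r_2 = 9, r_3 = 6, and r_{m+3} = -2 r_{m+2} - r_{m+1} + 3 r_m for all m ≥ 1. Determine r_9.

r_4 = -2*6 - 9 + 3*8 = 3
r_5 = -2*3 - 6 + 3*9 = 15
r_6 = -2*15 - 3 + 3*6 = -15
r_7 = -2*(-15) - 15 + 3*3 = 24
r_8 = -2*24 - (-15) + 3*15 = 12
r_9 = -2*12 - 24 + 3*(-15) = -93

-93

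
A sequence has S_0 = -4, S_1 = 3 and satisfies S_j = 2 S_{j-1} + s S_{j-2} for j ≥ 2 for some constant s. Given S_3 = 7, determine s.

S_2 = 6 - 4s
S_3 = 12 - 5s
So 12 - 5s = 7, giving s = 1.

1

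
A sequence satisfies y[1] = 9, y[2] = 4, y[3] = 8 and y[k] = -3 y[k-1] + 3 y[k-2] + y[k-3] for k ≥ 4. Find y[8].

y[4] = -3·8 + 3·4 + 9 = -3
y[5] = -3·(-3) + 3·8 + 4 = 37
y[6] = -3·37 + 3·(-3) + 8 = -112
y[7] = -3·(-112) + 3·37 + (-3) = 444
y[8] = -3·444 + 3·(-112) + 37 = -1631

-1631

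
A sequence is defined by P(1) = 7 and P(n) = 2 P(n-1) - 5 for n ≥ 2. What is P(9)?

517

P(2) = 2·7 - 5 = 9
P(3) = 2·9 - 5 = 13
P(4) = 2·13 - 5 = 21
P(5) = 2·21 - 5 = 37
P(6) = 2·37 - 5 = 69
P(7) = 2·69 - 5 = 133
P(8) = 2·133 - 5 = 261
P(9) = 2·261 - 5 = 517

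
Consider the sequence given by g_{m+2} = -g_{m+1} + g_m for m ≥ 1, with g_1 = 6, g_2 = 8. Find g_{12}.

382

g_3 = -8 + 6 = -2
g_4 = -(-2) + 8 = 10
g_5 = -10 + (-2) = -12
g_6 = -(-12) + 10 = 22
g_7 = -22 + (-12) = -34
g_8 = -(-34) + 22 = 56
g_9 = -56 + (-34) = -90
g_{10} = -(-90) + 56 = 146
g_{11} = -146 + (-90) = -236
g_{12} = -(-236) + 146 = 382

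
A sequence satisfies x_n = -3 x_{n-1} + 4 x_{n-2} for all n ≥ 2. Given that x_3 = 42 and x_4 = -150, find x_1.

Rearranging, x_{n-2} = (x_n + 3 x_{n-1}) / 4.
x_2 = (-150 + 3·42) / 4 = -24/4 = -6
x_1 = (42 + 3·(-6)) / 4 = 24/4 = 6

6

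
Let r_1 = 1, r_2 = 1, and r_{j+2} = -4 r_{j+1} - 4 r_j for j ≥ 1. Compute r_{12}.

r_3 = -4·1 - 4·1 = -8
r_4 = -4·(-8) - 4·1 = 28
r_5 = -4·28 - 4·(-8) = -80
r_6 = -4·(-80) - 4·28 = 208
r_7 = -4·208 - 4·(-80) = -512
r_8 = -4·(-512) - 4·208 = 1216
r_9 = -4·1216 - 4·(-512) = -2816
r_{10} = -4·(-2816) - 4·1216 = 6400
r_{11} = -4·6400 - 4·(-2816) = -14336
r_{12} = -4·(-14336) - 4·6400 = 31744

31744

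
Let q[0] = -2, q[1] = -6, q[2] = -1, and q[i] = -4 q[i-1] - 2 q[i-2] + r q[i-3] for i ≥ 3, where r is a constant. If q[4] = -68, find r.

-3

q[3] = 16 - 2r
q[4] = -62 + 2r
So -62 + 2r = -68, giving r = -3.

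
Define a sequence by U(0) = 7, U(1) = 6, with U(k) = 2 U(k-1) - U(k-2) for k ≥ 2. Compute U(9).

U(2) = 2(6) - 7 = 5
U(3) = 2(5) - 6 = 4
U(4) = 2(4) - 5 = 3
U(5) = 2(3) - 4 = 2
U(6) = 2(2) - 3 = 1
U(7) = 2(1) - 2 = 0
U(8) = 2(0) - 1 = -1
U(9) = 2(-1) - 0 = -2

-2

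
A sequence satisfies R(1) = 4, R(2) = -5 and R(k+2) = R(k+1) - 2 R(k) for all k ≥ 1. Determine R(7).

-17

R(3) = (-5) - 2(4) = -13
R(4) = (-13) - 2(-5) = -3
R(5) = (-3) - 2(-13) = 23
R(6) = 23 - 2(-3) = 29
R(7) = 29 - 2(23) = -17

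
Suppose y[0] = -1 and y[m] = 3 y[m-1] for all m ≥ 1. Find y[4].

y[1] = 3*(-1) = -3
y[2] = 3*(-3) = -9
y[3] = 3*(-9) = -27
y[4] = 3*(-27) = -81

-81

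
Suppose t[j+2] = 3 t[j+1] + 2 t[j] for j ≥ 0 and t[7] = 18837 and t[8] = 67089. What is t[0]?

3

Rearranging, t[j-2] = (t[j] - 3 t[j-1]) / 2.
t[6] = (67089 - 3*18837) / 2 = 10578/2 = 5289
t[5] = (18837 - 3*5289) / 2 = 2970/2 = 1485
t[4] = (5289 - 3*1485) / 2 = 834/2 = 417
t[3] = (1485 - 3*417) / 2 = 234/2 = 117
t[2] = (417 - 3*117) / 2 = 66/2 = 33
t[1] = (117 - 3*33) / 2 = 18/2 = 9
t[0] = (33 - 3*9) / 2 = 6/2 = 3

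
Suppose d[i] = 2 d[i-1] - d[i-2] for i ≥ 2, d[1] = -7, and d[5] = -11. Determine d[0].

-6

Let d[0] = z.
d[2] = -14 - z
d[3] = -21 - 2z
d[4] = -28 - 3z
d[5] = -35 - 4z
So -35 - 4z = -11, giving z = -6.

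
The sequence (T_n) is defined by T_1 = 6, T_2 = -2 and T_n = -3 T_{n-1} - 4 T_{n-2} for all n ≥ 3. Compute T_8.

-898

T_3 = -3(-2) - 4(6) = -18
T_4 = -3(-18) - 4(-2) = 62
T_5 = -3(62) - 4(-18) = -114
T_6 = -3(-114) - 4(62) = 94
T_7 = -3(94) - 4(-114) = 174
T_8 = -3(174) - 4(94) = -898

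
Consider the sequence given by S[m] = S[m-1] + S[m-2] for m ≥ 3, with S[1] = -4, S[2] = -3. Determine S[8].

-71

S[3] = (-3) + (-4) = -7
S[4] = (-7) + (-3) = -10
S[5] = (-10) + (-7) = -17
S[6] = (-17) + (-10) = -27
S[7] = (-27) + (-17) = -44
S[8] = (-44) + (-27) = -71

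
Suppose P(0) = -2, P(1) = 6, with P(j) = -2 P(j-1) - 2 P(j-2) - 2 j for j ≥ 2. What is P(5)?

-30

P(2) = -2*6 - 2*(-2) - 4 = -12
P(3) = -2*(-12) - 2*6 - 6 = 6
P(4) = -2*6 - 2*(-12) - 8 = 4
P(5) = -2*4 - 2*6 - 10 = -30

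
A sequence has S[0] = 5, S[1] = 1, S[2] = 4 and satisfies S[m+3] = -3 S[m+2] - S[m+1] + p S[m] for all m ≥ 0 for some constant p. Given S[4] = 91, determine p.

-4

S[3] = -13 + 5p
S[4] = 35 - 14p
So 35 - 14p = 91, giving p = -4.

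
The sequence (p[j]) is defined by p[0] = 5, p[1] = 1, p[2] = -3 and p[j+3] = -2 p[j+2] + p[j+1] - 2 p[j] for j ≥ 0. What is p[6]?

5

p[3] = -2(-3) + 1 - 2(5) = -3
p[4] = -2(-3) + (-3) - 2(1) = 1
p[5] = -2(1) + (-3) - 2(-3) = 1
p[6] = -2(1) + 1 - 2(-3) = 5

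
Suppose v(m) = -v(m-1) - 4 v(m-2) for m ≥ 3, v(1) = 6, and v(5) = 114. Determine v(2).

Let v(2) = z.
v(3) = -24 - z
v(4) = 24 - 3z
v(5) = 72 + 7z
So 72 + 7z = 114, giving z = 6.

6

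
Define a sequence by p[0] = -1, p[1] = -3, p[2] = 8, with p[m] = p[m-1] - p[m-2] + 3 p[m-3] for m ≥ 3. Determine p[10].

p[3] = 8 - (-3) + 3(-1) = 8
p[4] = 8 - 8 + 3(-3) = -9
p[5] = (-9) - 8 + 3(8) = 7
p[6] = 7 - (-9) + 3(8) = 40
p[7] = 40 - 7 + 3(-9) = 6
p[8] = 6 - 40 + 3(7) = -13
p[9] = (-13) - 6 + 3(40) = 101
p[10] = 101 - (-13) + 3(6) = 132

132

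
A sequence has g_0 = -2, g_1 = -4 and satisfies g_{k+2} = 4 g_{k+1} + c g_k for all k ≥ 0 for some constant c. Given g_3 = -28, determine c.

-3

g_2 = -16 - 2c
g_3 = -64 - 12c
So -64 - 12c = -28, giving c = -3.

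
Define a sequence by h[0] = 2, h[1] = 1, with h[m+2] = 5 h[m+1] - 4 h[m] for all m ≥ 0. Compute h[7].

-5459

h[2] = 5·1 - 4·2 = -3
h[3] = 5·(-3) - 4·1 = -19
h[4] = 5·(-19) - 4·(-3) = -83
h[5] = 5·(-83) - 4·(-19) = -339
h[6] = 5·(-339) - 4·(-83) = -1363
h[7] = 5·(-1363) - 4·(-339) = -5459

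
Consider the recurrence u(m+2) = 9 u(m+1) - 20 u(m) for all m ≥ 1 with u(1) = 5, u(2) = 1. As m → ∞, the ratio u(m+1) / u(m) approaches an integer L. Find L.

The characteristic equation is r^2 - 9r + 20 = 0, which factors as (r - 5)(r - 4) = 0.
So the roots are 5 and 4. Since |5| > |4| and the coefficient of 5^m is non-zero, the ratio tends to 5.

5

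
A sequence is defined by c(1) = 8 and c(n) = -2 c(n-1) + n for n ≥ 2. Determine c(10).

c(2) = -2(8) + 2 = -14
c(3) = -2(-14) + 3 = 31
c(4) = -2(31) + 4 = -58
c(5) = -2(-58) + 5 = 121
c(6) = -2(121) + 6 = -236
c(7) = -2(-236) + 7 = 479
c(8) = -2(479) + 8 = -950
c(9) = -2(-950) + 9 = 1909
c(10) = -2(1909) + 10 = -3808

-3808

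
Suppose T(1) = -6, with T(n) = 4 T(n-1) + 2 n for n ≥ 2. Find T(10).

T(2) = 4·(-6) + 4 = -20
T(3) = 4·(-20) + 6 = -74
T(4) = 4·(-74) + 8 = -288
T(5) = 4·(-288) + 10 = -1142
T(6) = 4·(-1142) + 12 = -4556
T(7) = 4·(-4556) + 14 = -18210
T(8) = 4·(-18210) + 16 = -72824
T(9) = 4·(-72824) + 18 = -291278
T(10) = 4·(-291278) + 20 = -1165092

-1165092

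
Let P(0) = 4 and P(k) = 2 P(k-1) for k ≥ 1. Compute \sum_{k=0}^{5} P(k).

252

P(1) = 2(4) = 8
P(2) = 2(8) = 16
P(3) = 2(16) = 32
P(4) = 2(32) = 64
P(5) = 2(64) = 128
Sum = 4 + 8 + 16 + 32 + 64 + 128 = 252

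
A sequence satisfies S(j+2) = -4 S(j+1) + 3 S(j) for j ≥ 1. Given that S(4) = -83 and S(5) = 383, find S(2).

Rearranging, S(j-2) = (S(j) + 4 S(j-1)) / 3.
S(3) = (383 + 4*(-83)) / 3 = 51/3 = 17
S(2) = (-83 + 4*17) / 3 = -15/3 = -5

-5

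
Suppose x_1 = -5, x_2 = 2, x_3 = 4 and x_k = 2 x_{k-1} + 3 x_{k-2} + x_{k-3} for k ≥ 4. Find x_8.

x_4 = 2(4) + 3(2) + (-5) = 9
x_5 = 2(9) + 3(4) + 2 = 32
x_6 = 2(32) + 3(9) + 4 = 95
x_7 = 2(95) + 3(32) + 9 = 295
x_8 = 2(295) + 3(95) + 32 = 907

907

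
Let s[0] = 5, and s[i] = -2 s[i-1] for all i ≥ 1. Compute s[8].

s[1] = -2·5 = -10
s[2] = -2·(-10) = 20
s[3] = -2·20 = -40
s[4] = -2·(-40) = 80
s[5] = -2·80 = -160
s[6] = -2·(-160) = 320
s[7] = -2·320 = -640
s[8] = -2·(-640) = 1280

1280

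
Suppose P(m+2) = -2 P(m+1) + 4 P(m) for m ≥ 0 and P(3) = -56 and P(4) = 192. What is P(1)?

Rearranging, P(m-2) = (P(m) + 2 P(m-1)) / 4.
P(2) = (192 + 2·(-56)) / 4 = 80/4 = 20
P(1) = (-56 + 2·20) / 4 = -16/4 = -4

-4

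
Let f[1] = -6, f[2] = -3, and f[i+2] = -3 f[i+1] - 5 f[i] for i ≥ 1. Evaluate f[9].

f[3] = -3·(-3) - 5·(-6) = 39
f[4] = -3·39 - 5·(-3) = -102
f[5] = -3·(-102) - 5·39 = 111
f[6] = -3·111 - 5·(-102) = 177
f[7] = -3·177 - 5·111 = -1086
f[8] = -3·(-1086) - 5·177 = 2373
f[9] = -3·2373 - 5·(-1086) = -1689

-1689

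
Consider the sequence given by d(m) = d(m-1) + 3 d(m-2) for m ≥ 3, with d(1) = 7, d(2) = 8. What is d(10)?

8621

d(3) = 8 + 3*7 = 29
d(4) = 29 + 3*8 = 53
d(5) = 53 + 3*29 = 140
d(6) = 140 + 3*53 = 299
d(7) = 299 + 3*140 = 719
d(8) = 719 + 3*299 = 1616
d(9) = 1616 + 3*719 = 3773
d(10) = 3773 + 3*1616 = 8621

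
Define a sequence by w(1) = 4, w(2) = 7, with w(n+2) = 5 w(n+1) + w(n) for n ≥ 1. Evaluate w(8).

w(3) = 5·7 + 4 = 39
w(4) = 5·39 + 7 = 202
w(5) = 5·202 + 39 = 1049
w(6) = 5·1049 + 202 = 5447
w(7) = 5·5447 + 1049 = 28284
w(8) = 5·28284 + 5447 = 146867

146867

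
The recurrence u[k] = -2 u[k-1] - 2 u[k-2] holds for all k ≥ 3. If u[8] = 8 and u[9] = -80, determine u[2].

Rearranging, u[k-2] = (u[k] + 2 u[k-1]) / -2.
u[7] = (-80 + 2·8) / -2 = -64/-2 = 32
u[6] = (8 + 2·32) / -2 = 72/-2 = -36
u[5] = (32 + 2·(-36)) / -2 = -40/-2 = 20
u[4] = (-36 + 2·20) / -2 = 4/-2 = -2
u[3] = (20 + 2·(-2)) / -2 = 16/-2 = -8
u[2] = (-2 + 2·(-8)) / -2 = -18/-2 = 9

9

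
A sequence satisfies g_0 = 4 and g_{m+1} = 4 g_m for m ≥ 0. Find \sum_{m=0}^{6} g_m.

g_1 = 4(4) = 16
g_2 = 4(16) = 64
g_3 = 4(64) = 256
g_4 = 4(256) = 1024
g_5 = 4(1024) = 4096
g_6 = 4(4096) = 16384
Sum = 4 + 16 + 64 + 256 + 1024 + 4096 + 16384 = 21844

21844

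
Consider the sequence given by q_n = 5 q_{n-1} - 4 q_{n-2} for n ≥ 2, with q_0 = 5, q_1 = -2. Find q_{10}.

-2446670

q_2 = 5(-2) - 4(5) = -30
q_3 = 5(-30) - 4(-2) = -142
q_4 = 5(-142) - 4(-30) = -590
q_5 = 5(-590) - 4(-142) = -2382
q_6 = 5(-2382) - 4(-590) = -9550
q_7 = 5(-9550) - 4(-2382) = -38222
q_8 = 5(-38222) - 4(-9550) = -152910
q_9 = 5(-152910) - 4(-38222) = -611662
q_{10} = 5(-611662) - 4(-152910) = -2446670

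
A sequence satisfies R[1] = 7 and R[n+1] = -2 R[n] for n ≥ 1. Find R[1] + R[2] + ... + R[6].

-147

R[2] = -2*7 = -14
R[3] = -2*(-14) = 28
R[4] = -2*28 = -56
R[5] = -2*(-56) = 112
R[6] = -2*112 = -224
Sum = 7 + (-14) + 28 + (-56) + 112 + (-224) = -147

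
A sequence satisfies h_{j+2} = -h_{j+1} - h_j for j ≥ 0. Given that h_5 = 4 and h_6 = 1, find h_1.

-5

Rearranging, h_{j-2} = -(h_j + h_{j-1}).
h_4 = -(1 + 4) = -5
h_3 = -(4 + (-5)) = 1
h_2 = -(-5 + 1) = 4
h_1 = -(1 + 4) = -5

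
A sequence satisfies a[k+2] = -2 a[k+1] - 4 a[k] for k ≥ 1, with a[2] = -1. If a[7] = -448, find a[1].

Let a[1] = z.
a[3] = 2 - 4z
a[4] = 8z
a[5] = -8
a[6] = 16 - 32z
a[7] = 64z
So 64z = -448, giving z = -7.

-7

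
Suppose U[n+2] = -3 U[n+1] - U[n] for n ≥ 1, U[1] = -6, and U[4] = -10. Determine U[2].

1

Let U[2] = v.
U[3] = 6 - 3v
U[4] = -18 + 8v
So -18 + 8v = -10, giving v = 1.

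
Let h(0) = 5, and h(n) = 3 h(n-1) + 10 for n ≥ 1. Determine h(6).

h(1) = 3·5 + 10 = 25
h(2) = 3·25 + 10 = 85
h(3) = 3·85 + 10 = 265
h(4) = 3·265 + 10 = 805
h(5) = 3·805 + 10 = 2425
h(6) = 3·2425 + 10 = 7285

7285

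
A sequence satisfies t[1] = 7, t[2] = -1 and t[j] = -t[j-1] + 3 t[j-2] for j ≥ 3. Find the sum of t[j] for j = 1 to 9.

t[3] = -(-1) + 3·7 = 22
t[4] = -22 + 3·(-1) = -25
t[5] = -(-25) + 3·22 = 91
t[6] = -91 + 3·(-25) = -166
t[7] = -(-166) + 3·91 = 439
t[8] = -439 + 3·(-166) = -937
t[9] = -(-937) + 3·439 = 2254
Sum = 7 + (-1) + 22 + (-25) + 91 + (-166) + 439 + (-937) + 2254 = 1684

1684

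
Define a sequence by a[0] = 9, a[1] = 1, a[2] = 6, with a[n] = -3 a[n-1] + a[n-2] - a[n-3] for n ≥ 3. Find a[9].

a[3] = -3*6 + 1 - 9 = -26
a[4] = -3*(-26) + 6 - 1 = 83
a[5] = -3*83 + (-26) - 6 = -281
a[6] = -3*(-281) + 83 - (-26) = 952
a[7] = -3*952 + (-281) - 83 = -3220
a[8] = -3*(-3220) + 952 - (-281) = 10893
a[9] = -3*10893 + (-3220) - 952 = -36851

-36851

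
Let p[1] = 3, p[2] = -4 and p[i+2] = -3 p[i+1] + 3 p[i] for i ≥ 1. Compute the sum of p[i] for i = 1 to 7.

3275

p[3] = -3(-4) + 3(3) = 21
p[4] = -3(21) + 3(-4) = -75
p[5] = -3(-75) + 3(21) = 288
p[6] = -3(288) + 3(-75) = -1089
p[7] = -3(-1089) + 3(288) = 4131
Sum = 3 + (-4) + 21 + (-75) + 288 + (-1089) + 4131 = 3275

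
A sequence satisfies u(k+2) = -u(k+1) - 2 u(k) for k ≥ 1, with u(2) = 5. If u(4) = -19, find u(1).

-7

Let u(1) = w.
u(3) = -5 - 2w
u(4) = -5 + 2w
So -5 + 2w = -19, giving w = -7.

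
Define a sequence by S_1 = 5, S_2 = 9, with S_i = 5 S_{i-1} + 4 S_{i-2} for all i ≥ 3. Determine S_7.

67105

S_3 = 5(9) + 4(5) = 65
S_4 = 5(65) + 4(9) = 361
S_5 = 5(361) + 4(65) = 2065
S_6 = 5(2065) + 4(361) = 11769
S_7 = 5(11769) + 4(2065) = 67105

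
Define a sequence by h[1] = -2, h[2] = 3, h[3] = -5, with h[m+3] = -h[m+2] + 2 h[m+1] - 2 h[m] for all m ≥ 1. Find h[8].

h[4] = -(-5) + 2(3) - 2(-2) = 15
h[5] = -15 + 2(-5) - 2(3) = -31
h[6] = -(-31) + 2(15) - 2(-5) = 71
h[7] = -71 + 2(-31) - 2(15) = -163
h[8] = -(-163) + 2(71) - 2(-31) = 367

367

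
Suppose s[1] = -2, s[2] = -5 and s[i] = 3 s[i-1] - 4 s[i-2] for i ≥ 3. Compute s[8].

s[3] = 3·(-5) - 4·(-2) = -7
s[4] = 3·(-7) - 4·(-5) = -1
s[5] = 3·(-1) - 4·(-7) = 25
s[6] = 3·25 - 4·(-1) = 79
s[7] = 3·79 - 4·25 = 137
s[8] = 3·137 - 4·79 = 95

95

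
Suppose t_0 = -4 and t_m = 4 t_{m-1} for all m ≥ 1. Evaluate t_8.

-262144

t_1 = 4(-4) = -16
t_2 = 4(-16) = -64
t_3 = 4(-64) = -256
t_4 = 4(-256) = -1024
t_5 = 4(-1024) = -4096
t_6 = 4(-4096) = -16384
t_7 = 4(-16384) = -65536
t_8 = 4(-65536) = -262144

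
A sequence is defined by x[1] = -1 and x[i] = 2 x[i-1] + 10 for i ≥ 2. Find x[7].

566

x[2] = 2(-1) + 10 = 8
x[3] = 2(8) + 10 = 26
x[4] = 2(26) + 10 = 62
x[5] = 2(62) + 10 = 134
x[6] = 2(134) + 10 = 278
x[7] = 2(278) + 10 = 566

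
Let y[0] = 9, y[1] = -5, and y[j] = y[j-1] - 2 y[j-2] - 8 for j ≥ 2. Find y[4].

25

y[2] = (-5) - 2(9) - 8 = -31
y[3] = (-31) - 2(-5) - 8 = -29
y[4] = (-29) - 2(-31) - 8 = 25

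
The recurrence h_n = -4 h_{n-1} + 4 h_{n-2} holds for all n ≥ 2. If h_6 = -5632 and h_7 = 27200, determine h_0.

3

Rearranging, h_{n-2} = (h_n + 4 h_{n-1}) / 4.
h_5 = (27200 + 4(-5632)) / 4 = 4672/4 = 1168
h_4 = (-5632 + 4(1168)) / 4 = -960/4 = -240
h_3 = (1168 + 4(-240)) / 4 = 208/4 = 52
h_2 = (-240 + 4(52)) / 4 = -32/4 = -8
h_1 = (52 + 4(-8)) / 4 = 20/4 = 5
h_0 = (-8 + 4(5)) / 4 = 12/4 = 3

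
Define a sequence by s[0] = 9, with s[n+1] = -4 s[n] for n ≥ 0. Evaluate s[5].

-9216

s[1] = -4*9 = -36
s[2] = -4*(-36) = 144
s[3] = -4*144 = -576
s[4] = -4*(-576) = 2304
s[5] = -4*2304 = -9216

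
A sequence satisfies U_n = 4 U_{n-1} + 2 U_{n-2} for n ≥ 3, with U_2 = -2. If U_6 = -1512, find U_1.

-5

Let U_1 = x.
U_3 = -8 + 2x
U_4 = -36 + 8x
U_5 = -160 + 36x
U_6 = -712 + 160x
So -712 + 160x = -1512, giving x = -5.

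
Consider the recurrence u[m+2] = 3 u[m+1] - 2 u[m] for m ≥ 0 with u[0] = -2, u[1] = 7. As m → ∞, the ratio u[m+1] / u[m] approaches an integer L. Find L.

2

The characteristic equation is r^2 - 3r + 2 = 0, which factors as (r - 2)(r - 1) = 0.
So the roots are 2 and 1. Since |2| > |1| and the coefficient of 2^m is non-zero, the ratio tends to 2.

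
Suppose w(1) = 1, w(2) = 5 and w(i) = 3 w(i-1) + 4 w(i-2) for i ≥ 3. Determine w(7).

w(3) = 3(5) + 4(1) = 19
w(4) = 3(19) + 4(5) = 77
w(5) = 3(77) + 4(19) = 307
w(6) = 3(307) + 4(77) = 1229
w(7) = 3(1229) + 4(307) = 4915

4915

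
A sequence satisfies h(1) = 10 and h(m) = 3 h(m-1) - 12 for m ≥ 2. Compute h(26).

The fixed point is -12/(1 - 3) = 6, so h(m) - 6 = 3(h(m-1) - 6).
Hence h(m) = 4·3^{m-1} + 6.
h(26) = 4·3^{25} + 6 = 4·847288609443 + 6 = 3389154437778.

3389154437778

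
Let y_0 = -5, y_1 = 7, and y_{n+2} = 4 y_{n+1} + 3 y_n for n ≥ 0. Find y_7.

33289

y_2 = 4·7 + 3·(-5) = 13
y_3 = 4·13 + 3·7 = 73
y_4 = 4·73 + 3·13 = 331
y_5 = 4·331 + 3·73 = 1543
y_6 = 4·1543 + 3·331 = 7165
y_7 = 4·7165 + 3·1543 = 33289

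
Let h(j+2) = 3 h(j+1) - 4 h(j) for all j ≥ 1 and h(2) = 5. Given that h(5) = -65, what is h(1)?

Let h(1) = v.
h(3) = 15 - 4v
h(4) = 25 - 12v
h(5) = 15 - 20v
So 15 - 20v = -65, giving v = 4.

4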